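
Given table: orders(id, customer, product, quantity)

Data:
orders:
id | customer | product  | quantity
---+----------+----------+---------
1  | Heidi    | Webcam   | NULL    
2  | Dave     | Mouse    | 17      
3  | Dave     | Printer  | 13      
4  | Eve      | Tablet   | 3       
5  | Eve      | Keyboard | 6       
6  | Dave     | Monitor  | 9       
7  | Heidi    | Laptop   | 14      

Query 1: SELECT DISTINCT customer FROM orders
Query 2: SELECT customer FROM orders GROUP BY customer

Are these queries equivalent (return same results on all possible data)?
Yes, equivalent

Both queries return: [('Dave',), ('Eve',), ('Heidi',)]

Reason: Both get unique customers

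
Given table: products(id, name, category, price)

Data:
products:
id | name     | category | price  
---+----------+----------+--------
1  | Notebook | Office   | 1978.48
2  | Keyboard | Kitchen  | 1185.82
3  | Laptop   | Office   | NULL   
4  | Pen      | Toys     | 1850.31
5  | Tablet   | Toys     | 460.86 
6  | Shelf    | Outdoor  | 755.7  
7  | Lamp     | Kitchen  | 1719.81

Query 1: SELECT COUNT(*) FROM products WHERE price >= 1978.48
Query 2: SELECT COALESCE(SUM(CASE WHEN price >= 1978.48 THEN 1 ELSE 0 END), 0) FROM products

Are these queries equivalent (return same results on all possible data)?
Yes, equivalent

Both queries return: [(1,)]

Reason: COUNT with WHERE vs conditional SUM (COALESCE handles empty-table NULL)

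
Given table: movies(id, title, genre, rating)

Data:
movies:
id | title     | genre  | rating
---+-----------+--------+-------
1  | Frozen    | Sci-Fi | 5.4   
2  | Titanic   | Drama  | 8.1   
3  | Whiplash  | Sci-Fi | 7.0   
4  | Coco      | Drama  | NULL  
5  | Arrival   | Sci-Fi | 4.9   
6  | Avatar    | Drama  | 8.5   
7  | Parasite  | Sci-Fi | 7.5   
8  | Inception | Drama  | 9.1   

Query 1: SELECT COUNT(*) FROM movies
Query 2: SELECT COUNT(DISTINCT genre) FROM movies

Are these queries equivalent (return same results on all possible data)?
No, not equivalent

Query 1 returns: [(8,)]
Query 2 returns: [(2,)]

Reason: COUNT(*) counts rows, COUNT(DISTINCT genre) counts unique genres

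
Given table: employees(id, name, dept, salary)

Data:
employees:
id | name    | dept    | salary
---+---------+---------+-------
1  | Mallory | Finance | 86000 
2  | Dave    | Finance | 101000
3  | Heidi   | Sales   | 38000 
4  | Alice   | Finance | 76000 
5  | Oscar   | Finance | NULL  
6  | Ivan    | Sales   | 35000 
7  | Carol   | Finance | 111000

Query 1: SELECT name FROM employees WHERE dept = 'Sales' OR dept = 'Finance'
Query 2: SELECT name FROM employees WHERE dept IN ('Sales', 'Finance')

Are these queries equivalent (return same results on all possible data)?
Yes, equivalent

Both queries return: [('Alice',), ('Carol',), ('Dave',), ('Heidi',), ('Ivan',), ('Mallory',), ('Oscar',)]

Reason: OR vs IN are equivalent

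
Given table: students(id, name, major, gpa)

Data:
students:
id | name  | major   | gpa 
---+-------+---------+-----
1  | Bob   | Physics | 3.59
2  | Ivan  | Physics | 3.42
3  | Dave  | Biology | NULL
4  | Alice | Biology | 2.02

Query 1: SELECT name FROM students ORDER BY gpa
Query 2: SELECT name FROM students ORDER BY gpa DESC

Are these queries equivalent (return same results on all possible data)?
No, not equivalent

Query 1 returns: [('Dave',), ('Alice',), ('Ivan',), ('Bob',)]
Query 2 returns: [('Bob',), ('Ivan',), ('Alice',), ('Dave',)]

Reason: ASC vs DESC gives opposite ordering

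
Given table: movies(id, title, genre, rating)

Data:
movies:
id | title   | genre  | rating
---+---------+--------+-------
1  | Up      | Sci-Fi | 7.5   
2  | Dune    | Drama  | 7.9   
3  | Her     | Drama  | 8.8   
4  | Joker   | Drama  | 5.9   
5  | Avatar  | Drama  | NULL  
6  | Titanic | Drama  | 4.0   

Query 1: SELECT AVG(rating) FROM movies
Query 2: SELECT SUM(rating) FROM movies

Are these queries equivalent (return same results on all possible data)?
No, not equivalent

Query 1 returns: [(6.82,)]
Query 2 returns: [(34.1,)]

Reason: AVG vs SUM give different aggregate values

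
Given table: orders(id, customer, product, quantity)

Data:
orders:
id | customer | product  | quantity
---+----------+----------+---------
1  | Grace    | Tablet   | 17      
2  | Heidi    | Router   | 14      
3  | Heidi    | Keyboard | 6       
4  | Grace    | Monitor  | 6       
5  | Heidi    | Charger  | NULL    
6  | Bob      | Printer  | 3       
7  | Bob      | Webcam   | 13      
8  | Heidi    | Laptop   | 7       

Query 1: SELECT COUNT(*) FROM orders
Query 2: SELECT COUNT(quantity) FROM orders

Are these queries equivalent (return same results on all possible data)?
No, not equivalent

Query 1 returns: [(8,)]
Query 2 returns: [(7,)]

Reason: COUNT(*) includes NULLs, COUNT(column) excludes them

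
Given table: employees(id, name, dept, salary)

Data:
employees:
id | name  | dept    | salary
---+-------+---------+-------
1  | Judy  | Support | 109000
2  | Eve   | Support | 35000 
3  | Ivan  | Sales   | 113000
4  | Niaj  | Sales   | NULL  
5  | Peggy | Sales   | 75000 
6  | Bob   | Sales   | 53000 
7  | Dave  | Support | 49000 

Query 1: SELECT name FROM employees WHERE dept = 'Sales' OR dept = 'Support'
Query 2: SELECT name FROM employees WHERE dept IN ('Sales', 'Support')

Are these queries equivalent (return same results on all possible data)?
Yes, equivalent

Both queries return: [('Bob',), ('Dave',), ('Eve',), ('Ivan',), ('Judy',), ('Niaj',), ('Peggy',)]

Reason: OR vs IN are equivalent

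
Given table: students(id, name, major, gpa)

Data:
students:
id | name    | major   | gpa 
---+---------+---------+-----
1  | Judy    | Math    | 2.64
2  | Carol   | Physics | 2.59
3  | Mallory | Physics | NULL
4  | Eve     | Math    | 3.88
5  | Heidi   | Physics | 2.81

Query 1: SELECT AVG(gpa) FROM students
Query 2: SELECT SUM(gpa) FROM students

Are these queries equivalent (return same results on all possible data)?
No, not equivalent

Query 1 returns: [(2.98,)]
Query 2 returns: [(11.92,)]

Reason: AVG vs SUM give different aggregate values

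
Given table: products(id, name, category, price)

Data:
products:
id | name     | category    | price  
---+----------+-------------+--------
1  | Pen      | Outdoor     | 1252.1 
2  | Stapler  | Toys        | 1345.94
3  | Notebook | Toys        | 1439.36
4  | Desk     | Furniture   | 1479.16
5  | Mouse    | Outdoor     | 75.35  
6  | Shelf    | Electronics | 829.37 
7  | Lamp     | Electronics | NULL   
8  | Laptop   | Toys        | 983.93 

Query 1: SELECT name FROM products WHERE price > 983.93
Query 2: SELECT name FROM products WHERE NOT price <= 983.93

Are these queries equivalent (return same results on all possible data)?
Yes, equivalent

Both queries return: [('Desk',), ('Notebook',), ('Pen',), ('Stapler',)]

Reason: Both filter price > 983.93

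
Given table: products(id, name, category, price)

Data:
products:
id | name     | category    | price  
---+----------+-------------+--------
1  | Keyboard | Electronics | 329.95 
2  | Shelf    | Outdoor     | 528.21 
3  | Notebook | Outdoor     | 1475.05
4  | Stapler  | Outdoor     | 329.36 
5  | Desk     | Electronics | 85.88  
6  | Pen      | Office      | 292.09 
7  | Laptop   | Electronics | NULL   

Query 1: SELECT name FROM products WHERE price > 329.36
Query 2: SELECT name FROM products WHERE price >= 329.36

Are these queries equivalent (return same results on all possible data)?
No, not equivalent

Query 1 returns: [('Keyboard',), ('Shelf',), ('Notebook',)]
Query 2 returns: [('Keyboard',), ('Shelf',), ('Notebook',), ('Stapler',)]

Reason: > vs >= gives different results when price = 329.36 exists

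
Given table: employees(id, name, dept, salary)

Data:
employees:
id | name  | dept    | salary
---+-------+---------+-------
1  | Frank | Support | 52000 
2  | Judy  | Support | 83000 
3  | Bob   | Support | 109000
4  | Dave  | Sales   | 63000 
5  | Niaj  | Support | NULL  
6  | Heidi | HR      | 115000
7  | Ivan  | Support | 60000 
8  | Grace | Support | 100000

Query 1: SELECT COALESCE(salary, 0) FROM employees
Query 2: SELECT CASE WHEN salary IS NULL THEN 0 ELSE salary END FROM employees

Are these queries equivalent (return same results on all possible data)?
Yes, equivalent

Both queries return: [(0,), (52000,), (60000,), (63000,), (83000,), (100000,), (109000,), (115000,)]

Reason: COALESCE vs CASE for NULL handling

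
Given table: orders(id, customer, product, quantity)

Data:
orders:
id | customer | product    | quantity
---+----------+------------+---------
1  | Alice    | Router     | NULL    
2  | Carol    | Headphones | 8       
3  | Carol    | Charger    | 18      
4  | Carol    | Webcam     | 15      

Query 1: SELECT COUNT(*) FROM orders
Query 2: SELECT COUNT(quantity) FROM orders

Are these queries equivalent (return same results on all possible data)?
No, not equivalent

Query 1 returns: [(4,)]
Query 2 returns: [(3,)]

Reason: COUNT(*) includes NULLs, COUNT(column) excludes them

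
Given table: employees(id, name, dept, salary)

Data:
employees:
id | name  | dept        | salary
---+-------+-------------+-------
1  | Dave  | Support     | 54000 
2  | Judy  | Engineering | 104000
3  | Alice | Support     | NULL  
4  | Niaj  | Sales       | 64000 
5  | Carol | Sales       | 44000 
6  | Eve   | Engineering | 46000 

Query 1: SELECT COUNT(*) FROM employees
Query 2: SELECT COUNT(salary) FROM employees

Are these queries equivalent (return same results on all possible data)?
No, not equivalent

Query 1 returns: [(6,)]
Query 2 returns: [(5,)]

Reason: COUNT(*) includes NULLs, COUNT(column) excludes them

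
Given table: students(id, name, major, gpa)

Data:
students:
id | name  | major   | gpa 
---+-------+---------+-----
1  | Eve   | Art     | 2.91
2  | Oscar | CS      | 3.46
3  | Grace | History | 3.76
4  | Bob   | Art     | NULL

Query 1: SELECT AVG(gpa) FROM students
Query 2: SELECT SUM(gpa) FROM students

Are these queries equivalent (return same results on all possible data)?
No, not equivalent

Query 1 returns: [(3.3766666666666665,)]
Query 2 returns: [(10.129999999999999,)]

Reason: AVG vs SUM give different aggregate values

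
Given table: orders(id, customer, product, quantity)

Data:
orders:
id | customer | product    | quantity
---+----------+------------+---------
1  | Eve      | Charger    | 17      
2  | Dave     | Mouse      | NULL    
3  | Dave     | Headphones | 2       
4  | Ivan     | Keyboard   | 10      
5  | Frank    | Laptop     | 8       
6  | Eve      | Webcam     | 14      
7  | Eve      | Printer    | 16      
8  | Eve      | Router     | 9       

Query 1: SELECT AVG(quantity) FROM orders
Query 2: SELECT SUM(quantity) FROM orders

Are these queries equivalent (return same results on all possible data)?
No, not equivalent

Query 1 returns: [(10.857142857142858,)]
Query 2 returns: [(76,)]

Reason: AVG vs SUM give different aggregate values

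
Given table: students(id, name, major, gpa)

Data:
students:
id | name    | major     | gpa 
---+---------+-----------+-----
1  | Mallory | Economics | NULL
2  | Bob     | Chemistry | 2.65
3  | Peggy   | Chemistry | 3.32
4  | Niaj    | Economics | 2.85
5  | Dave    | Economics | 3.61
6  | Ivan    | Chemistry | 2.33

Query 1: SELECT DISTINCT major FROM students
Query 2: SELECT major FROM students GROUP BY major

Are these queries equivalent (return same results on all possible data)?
Yes, equivalent

Both queries return: [('Chemistry',), ('Economics',)]

Reason: Both get unique majors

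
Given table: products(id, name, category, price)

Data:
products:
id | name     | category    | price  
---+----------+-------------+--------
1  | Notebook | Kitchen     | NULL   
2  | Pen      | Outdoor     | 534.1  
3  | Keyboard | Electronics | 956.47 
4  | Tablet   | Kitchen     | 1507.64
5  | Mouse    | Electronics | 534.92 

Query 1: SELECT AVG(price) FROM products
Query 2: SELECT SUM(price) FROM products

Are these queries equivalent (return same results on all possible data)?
No, not equivalent

Query 1 returns: [(883.2825,)]
Query 2 returns: [(3533.13,)]

Reason: AVG vs SUM give different aggregate values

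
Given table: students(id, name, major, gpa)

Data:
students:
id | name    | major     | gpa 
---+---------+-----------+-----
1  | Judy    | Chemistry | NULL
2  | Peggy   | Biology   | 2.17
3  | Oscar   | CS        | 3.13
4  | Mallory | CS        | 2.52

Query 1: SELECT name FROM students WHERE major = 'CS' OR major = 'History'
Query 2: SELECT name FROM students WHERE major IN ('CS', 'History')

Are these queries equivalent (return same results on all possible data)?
Yes, equivalent

Both queries return: [('Mallory',), ('Oscar',)]

Reason: OR vs IN are equivalent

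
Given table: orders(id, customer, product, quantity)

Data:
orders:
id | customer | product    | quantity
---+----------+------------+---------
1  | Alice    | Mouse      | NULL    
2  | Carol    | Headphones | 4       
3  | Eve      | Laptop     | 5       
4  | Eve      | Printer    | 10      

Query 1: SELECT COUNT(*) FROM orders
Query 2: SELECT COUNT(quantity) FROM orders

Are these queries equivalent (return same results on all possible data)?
No, not equivalent

Query 1 returns: [(4,)]
Query 2 returns: [(3,)]

Reason: COUNT(*) includes NULLs, COUNT(column) excludes them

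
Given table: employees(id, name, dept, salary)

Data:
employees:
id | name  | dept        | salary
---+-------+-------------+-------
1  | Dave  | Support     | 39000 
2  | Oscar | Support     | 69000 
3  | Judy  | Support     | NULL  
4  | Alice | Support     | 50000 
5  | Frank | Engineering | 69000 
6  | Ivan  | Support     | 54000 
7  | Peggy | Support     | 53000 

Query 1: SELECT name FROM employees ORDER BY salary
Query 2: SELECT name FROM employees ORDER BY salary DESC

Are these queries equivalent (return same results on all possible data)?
No, not equivalent

Query 1 returns: [('Judy',), ('Dave',), ('Alice',), ('Peggy',), ('Ivan',), ('Oscar',), ('Frank',)]
Query 2 returns: [('Oscar',), ('Frank',), ('Ivan',), ('Peggy',), ('Alice',), ('Dave',), ('Judy',)]

Reason: ASC vs DESC gives opposite ordering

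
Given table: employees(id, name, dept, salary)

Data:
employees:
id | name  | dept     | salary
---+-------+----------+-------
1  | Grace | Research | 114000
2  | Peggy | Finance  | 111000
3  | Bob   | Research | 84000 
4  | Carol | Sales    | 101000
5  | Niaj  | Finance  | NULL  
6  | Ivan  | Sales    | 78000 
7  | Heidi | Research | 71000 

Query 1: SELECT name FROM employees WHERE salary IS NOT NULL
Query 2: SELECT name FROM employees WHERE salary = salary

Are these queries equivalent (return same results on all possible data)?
Yes, equivalent

Both queries return: [('Bob',), ('Carol',), ('Grace',), ('Heidi',), ('Ivan',), ('Peggy',)]

Reason: IS NOT NULL vs self-equality (both exclude NULLs)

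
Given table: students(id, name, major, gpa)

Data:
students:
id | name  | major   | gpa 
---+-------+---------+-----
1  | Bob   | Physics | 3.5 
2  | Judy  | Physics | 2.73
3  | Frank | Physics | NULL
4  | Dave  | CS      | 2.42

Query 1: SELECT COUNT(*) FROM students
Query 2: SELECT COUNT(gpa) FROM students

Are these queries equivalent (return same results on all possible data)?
No, not equivalent

Query 1 returns: [(4,)]
Query 2 returns: [(3,)]

Reason: COUNT(*) includes NULLs, COUNT(column) excludes them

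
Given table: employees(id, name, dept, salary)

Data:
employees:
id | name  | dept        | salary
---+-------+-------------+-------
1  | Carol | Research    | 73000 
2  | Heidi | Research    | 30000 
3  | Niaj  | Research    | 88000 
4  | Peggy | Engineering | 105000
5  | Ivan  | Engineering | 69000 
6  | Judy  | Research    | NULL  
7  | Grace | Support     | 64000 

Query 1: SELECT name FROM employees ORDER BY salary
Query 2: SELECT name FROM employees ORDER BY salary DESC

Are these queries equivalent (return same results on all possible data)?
No, not equivalent

Query 1 returns: [('Judy',), ('Heidi',), ('Grace',), ('Ivan',), ('Carol',), ('Niaj',), ('Peggy',)]
Query 2 returns: [('Peggy',), ('Niaj',), ('Carol',), ('Ivan',), ('Grace',), ('Heidi',), ('Judy',)]

Reason: ASC vs DESC gives opposite ordering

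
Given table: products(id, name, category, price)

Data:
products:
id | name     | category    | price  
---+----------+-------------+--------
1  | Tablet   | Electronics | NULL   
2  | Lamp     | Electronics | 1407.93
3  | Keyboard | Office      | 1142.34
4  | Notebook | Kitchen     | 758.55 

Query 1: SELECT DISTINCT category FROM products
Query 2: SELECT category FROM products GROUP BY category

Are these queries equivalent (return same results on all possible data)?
Yes, equivalent

Both queries return: [('Electronics',), ('Kitchen',), ('Office',)]

Reason: Both get unique categorys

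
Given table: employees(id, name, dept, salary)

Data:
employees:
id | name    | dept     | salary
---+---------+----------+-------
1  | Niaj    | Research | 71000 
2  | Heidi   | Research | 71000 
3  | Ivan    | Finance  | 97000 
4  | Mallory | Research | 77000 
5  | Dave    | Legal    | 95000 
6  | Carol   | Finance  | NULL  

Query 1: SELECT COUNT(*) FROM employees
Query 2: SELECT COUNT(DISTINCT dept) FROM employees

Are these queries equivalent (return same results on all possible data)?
No, not equivalent

Query 1 returns: [(6,)]
Query 2 returns: [(3,)]

Reason: COUNT(*) counts rows, COUNT(DISTINCT dept) counts unique depts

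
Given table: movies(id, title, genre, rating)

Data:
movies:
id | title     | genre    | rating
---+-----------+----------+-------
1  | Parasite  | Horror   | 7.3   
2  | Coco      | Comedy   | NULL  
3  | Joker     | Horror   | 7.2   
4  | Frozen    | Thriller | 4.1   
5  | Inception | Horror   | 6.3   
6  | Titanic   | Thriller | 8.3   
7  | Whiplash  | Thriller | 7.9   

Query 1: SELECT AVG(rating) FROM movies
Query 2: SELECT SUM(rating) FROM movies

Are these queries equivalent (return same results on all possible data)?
No, not equivalent

Query 1 returns: [(6.8500000000000005,)]
Query 2 returns: [(41.1,)]

Reason: AVG vs SUM give different aggregate values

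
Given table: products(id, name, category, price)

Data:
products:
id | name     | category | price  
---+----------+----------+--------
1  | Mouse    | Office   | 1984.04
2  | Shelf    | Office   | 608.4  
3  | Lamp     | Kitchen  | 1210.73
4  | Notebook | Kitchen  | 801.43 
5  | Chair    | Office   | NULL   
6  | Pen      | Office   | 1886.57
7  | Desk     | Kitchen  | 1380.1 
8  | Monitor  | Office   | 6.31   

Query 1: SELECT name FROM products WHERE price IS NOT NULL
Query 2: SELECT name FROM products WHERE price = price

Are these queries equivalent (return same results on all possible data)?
Yes, equivalent

Both queries return: [('Desk',), ('Lamp',), ('Monitor',), ('Mouse',), ('Notebook',), ('Pen',), ('Shelf',)]

Reason: IS NOT NULL vs self-equality (both exclude NULLs)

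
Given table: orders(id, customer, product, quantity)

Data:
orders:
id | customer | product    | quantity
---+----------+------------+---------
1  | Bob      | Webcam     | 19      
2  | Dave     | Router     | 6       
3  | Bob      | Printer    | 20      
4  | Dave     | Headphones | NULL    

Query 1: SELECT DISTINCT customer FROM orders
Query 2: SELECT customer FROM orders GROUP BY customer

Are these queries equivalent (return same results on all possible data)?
Yes, equivalent

Both queries return: [('Bob',), ('Dave',)]

Reason: Both get unique customers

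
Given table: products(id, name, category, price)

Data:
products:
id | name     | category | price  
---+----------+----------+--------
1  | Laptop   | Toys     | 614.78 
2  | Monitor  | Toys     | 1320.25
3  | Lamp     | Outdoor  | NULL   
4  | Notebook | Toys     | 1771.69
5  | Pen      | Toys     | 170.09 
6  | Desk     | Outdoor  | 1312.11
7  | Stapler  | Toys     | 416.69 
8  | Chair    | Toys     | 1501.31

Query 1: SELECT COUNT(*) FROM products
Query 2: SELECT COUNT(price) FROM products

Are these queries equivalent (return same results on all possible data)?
No, not equivalent

Query 1 returns: [(8,)]
Query 2 returns: [(7,)]

Reason: COUNT(*) includes NULLs, COUNT(column) excludes them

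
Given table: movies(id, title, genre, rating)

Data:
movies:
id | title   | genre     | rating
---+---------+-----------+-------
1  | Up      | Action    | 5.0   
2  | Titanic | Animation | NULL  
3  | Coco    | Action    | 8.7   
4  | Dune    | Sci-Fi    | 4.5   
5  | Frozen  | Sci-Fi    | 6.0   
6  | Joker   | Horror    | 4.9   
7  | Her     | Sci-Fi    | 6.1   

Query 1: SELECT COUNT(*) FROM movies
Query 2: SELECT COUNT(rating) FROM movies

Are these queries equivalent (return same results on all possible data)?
No, not equivalent

Query 1 returns: [(7,)]
Query 2 returns: [(6,)]

Reason: COUNT(*) includes NULLs, COUNT(column) excludes them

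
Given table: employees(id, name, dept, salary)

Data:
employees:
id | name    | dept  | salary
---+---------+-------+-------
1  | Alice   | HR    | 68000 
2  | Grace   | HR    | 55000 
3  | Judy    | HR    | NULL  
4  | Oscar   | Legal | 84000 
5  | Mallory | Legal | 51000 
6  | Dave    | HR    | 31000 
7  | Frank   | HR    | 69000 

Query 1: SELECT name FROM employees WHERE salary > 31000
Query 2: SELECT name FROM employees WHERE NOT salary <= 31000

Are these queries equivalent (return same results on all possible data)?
Yes, equivalent

Both queries return: [('Alice',), ('Frank',), ('Grace',), ('Mallory',), ('Oscar',)]

Reason: Both filter salary > 31000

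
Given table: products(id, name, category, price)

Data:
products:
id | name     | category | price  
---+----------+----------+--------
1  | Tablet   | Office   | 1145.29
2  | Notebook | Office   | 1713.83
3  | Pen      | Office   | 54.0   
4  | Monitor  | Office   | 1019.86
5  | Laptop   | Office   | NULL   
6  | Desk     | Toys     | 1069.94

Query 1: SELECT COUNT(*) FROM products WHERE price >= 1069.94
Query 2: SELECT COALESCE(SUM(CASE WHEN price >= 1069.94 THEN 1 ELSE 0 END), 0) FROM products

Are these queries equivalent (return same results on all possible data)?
Yes, equivalent

Both queries return: [(3,)]

Reason: COUNT with WHERE vs conditional SUM (COALESCE handles empty-table NULL)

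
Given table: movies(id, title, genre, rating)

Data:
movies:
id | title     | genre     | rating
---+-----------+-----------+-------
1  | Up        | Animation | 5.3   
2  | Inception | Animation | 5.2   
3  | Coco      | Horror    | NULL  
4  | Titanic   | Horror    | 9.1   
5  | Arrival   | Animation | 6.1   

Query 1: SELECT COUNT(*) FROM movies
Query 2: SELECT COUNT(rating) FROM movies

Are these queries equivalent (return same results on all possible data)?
No, not equivalent

Query 1 returns: [(5,)]
Query 2 returns: [(4,)]

Reason: COUNT(*) includes NULLs, COUNT(column) excludes them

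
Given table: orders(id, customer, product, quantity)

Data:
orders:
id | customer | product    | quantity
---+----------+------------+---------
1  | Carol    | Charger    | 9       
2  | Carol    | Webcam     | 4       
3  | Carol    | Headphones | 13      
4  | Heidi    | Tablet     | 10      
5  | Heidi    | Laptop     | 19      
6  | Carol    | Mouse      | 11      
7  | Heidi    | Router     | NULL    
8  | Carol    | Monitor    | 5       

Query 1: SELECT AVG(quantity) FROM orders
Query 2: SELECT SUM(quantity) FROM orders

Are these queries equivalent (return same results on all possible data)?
No, not equivalent

Query 1 returns: [(10.142857142857142,)]
Query 2 returns: [(71,)]

Reason: AVG vs SUM give different aggregate values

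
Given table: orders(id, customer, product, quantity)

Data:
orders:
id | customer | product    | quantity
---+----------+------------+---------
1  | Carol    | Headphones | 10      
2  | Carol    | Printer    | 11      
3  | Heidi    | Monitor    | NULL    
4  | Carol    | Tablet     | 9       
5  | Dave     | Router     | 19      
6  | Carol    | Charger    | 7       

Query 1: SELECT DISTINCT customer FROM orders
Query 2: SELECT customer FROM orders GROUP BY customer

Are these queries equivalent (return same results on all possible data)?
Yes, equivalent

Both queries return: [('Carol',), ('Dave',), ('Heidi',)]

Reason: Both get unique customers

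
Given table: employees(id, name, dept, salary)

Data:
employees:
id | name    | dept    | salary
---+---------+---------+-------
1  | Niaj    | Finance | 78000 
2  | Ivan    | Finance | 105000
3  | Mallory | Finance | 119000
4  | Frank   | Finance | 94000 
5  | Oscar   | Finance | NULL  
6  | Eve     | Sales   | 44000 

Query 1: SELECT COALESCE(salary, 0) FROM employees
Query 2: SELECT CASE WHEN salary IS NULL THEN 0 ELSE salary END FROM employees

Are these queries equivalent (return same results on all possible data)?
Yes, equivalent

Both queries return: [(0,), (44000,), (78000,), (94000,), (105000,), (119000,)]

Reason: COALESCE vs CASE for NULL handling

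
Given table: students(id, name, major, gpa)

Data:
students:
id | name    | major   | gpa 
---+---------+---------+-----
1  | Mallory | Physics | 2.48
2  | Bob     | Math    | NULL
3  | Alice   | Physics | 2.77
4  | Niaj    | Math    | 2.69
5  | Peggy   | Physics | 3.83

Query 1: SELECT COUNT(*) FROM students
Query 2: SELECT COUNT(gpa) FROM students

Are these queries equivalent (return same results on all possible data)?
No, not equivalent

Query 1 returns: [(5,)]
Query 2 returns: [(4,)]

Reason: COUNT(*) includes NULLs, COUNT(column) excludes them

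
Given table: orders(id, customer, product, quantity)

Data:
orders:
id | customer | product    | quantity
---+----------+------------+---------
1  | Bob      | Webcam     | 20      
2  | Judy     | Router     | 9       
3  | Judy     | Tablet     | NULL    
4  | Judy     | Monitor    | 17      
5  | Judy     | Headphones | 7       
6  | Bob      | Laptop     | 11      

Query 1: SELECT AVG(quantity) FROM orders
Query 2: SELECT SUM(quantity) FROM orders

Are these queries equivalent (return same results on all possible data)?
No, not equivalent

Query 1 returns: [(12.8,)]
Query 2 returns: [(64,)]

Reason: AVG vs SUM give different aggregate values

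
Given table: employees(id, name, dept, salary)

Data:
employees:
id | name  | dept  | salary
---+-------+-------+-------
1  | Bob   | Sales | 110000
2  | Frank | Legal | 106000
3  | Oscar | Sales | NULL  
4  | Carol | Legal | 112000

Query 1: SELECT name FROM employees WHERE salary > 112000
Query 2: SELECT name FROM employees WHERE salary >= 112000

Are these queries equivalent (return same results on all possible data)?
No, not equivalent

Query 1 returns: []
Query 2 returns: [('Carol',)]

Reason: > vs >= gives different results when salary = 112000 exists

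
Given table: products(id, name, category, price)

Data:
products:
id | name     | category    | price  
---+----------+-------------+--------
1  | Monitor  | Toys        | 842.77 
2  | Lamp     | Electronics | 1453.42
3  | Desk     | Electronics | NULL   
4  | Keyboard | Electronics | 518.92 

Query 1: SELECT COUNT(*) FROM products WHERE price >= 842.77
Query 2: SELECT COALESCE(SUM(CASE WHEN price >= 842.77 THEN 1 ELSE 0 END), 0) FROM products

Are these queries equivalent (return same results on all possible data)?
Yes, equivalent

Both queries return: [(2,)]

Reason: COUNT with WHERE vs conditional SUM (COALESCE handles empty-table NULL)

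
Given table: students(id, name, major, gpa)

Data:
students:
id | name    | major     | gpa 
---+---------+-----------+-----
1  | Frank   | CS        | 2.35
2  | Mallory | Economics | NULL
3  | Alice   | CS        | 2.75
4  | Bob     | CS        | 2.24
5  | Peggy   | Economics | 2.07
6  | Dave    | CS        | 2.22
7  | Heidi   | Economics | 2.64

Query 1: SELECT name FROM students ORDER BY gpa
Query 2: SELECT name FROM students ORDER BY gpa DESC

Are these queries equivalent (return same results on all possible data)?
No, not equivalent

Query 1 returns: [('Mallory',), ('Peggy',), ('Dave',), ('Bob',), ('Frank',), ('Heidi',), ('Alice',)]
Query 2 returns: [('Alice',), ('Heidi',), ('Frank',), ('Bob',), ('Dave',), ('Peggy',), ('Mallory',)]

Reason: ASC vs DESC gives opposite ordering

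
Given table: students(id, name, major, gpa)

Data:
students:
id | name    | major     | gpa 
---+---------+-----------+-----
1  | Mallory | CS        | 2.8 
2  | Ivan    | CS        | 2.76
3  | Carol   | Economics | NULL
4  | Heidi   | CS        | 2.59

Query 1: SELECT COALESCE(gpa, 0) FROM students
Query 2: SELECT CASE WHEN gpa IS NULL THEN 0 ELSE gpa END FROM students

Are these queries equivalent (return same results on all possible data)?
Yes, equivalent

Both queries return: [(0,), (2.59,), (2.76,), (2.8,)]

Reason: COALESCE vs CASE for NULL handling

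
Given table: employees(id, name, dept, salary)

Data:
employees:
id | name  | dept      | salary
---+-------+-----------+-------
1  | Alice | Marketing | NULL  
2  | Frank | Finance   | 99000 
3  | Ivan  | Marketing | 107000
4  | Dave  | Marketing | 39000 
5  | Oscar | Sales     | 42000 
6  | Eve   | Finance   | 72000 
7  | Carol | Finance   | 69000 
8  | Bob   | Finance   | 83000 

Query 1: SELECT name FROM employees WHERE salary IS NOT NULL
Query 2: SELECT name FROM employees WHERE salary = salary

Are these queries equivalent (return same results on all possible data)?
Yes, equivalent

Both queries return: [('Bob',), ('Carol',), ('Dave',), ('Eve',), ('Frank',), ('Ivan',), ('Oscar',)]

Reason: IS NOT NULL vs self-equality (both exclude NULLs)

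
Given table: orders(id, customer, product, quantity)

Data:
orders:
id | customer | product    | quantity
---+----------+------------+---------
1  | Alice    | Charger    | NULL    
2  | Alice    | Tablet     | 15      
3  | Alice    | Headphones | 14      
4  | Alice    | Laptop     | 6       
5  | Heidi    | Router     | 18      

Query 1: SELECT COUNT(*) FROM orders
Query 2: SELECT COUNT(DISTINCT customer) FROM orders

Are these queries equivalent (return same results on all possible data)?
No, not equivalent

Query 1 returns: [(5,)]
Query 2 returns: [(2,)]

Reason: COUNT(*) counts rows, COUNT(DISTINCT customer) counts unique customers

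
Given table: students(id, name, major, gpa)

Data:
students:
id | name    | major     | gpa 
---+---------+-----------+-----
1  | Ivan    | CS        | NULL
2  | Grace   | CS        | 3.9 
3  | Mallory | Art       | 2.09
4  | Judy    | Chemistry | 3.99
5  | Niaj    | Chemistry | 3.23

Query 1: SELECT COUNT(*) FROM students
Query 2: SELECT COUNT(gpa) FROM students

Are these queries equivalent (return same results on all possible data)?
No, not equivalent

Query 1 returns: [(5,)]
Query 2 returns: [(4,)]

Reason: COUNT(*) includes NULLs, COUNT(column) excludes them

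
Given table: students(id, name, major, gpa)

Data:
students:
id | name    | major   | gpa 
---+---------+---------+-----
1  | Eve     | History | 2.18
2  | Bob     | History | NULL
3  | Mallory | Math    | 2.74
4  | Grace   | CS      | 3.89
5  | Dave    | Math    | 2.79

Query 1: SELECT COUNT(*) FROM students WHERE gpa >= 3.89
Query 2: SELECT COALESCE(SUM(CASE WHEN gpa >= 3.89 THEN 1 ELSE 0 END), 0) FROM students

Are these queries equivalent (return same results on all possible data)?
Yes, equivalent

Both queries return: [(1,)]

Reason: COUNT with WHERE vs conditional SUM (COALESCE handles empty-table NULL)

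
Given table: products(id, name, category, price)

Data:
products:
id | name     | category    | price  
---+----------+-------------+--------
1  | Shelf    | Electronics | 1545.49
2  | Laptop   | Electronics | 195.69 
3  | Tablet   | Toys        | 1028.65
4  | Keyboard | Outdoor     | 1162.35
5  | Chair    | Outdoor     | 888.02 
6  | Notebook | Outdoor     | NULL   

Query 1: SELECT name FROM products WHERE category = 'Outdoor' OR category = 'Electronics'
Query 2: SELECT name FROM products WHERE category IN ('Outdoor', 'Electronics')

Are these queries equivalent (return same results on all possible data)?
Yes, equivalent

Both queries return: [('Chair',), ('Keyboard',), ('Laptop',), ('Notebook',), ('Shelf',)]

Reason: OR vs IN are equivalent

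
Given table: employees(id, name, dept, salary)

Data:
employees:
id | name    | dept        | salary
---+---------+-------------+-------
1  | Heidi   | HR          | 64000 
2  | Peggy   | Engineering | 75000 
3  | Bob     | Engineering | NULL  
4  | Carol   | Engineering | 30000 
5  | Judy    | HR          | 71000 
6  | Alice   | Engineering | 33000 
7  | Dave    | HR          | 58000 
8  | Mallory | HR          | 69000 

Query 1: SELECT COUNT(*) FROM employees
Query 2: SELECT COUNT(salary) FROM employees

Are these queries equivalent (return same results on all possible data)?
No, not equivalent

Query 1 returns: [(8,)]
Query 2 returns: [(7,)]

Reason: COUNT(*) includes NULLs, COUNT(column) excludes them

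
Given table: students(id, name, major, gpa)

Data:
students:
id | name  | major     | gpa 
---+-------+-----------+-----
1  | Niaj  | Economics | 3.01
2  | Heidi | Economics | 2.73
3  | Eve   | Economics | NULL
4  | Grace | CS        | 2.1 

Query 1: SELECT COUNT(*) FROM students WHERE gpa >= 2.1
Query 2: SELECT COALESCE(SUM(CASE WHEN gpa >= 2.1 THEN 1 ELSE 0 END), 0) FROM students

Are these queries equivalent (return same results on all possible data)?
Yes, equivalent

Both queries return: [(3,)]

Reason: COUNT with WHERE vs conditional SUM (COALESCE handles empty-table NULL)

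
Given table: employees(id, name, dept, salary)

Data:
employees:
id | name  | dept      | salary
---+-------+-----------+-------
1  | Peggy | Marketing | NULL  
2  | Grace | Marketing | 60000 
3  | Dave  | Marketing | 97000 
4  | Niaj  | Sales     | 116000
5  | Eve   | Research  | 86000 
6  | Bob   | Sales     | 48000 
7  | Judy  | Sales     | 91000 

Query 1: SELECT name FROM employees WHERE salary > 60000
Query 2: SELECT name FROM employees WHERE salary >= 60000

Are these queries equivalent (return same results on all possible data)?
No, not equivalent

Query 1 returns: [('Dave',), ('Niaj',), ('Eve',), ('Judy',)]
Query 2 returns: [('Grace',), ('Dave',), ('Niaj',), ('Eve',), ('Judy',)]

Reason: > vs >= gives different results when salary = 60000 exists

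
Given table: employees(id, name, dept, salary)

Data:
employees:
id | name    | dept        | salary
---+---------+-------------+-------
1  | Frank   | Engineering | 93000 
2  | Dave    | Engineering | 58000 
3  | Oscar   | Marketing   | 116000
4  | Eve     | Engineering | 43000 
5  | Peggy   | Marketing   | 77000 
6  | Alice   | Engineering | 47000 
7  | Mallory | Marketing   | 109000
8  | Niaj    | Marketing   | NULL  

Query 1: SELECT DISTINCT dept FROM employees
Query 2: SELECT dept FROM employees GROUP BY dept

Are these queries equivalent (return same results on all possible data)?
Yes, equivalent

Both queries return: [('Engineering',), ('Marketing',)]

Reason: Both get unique depts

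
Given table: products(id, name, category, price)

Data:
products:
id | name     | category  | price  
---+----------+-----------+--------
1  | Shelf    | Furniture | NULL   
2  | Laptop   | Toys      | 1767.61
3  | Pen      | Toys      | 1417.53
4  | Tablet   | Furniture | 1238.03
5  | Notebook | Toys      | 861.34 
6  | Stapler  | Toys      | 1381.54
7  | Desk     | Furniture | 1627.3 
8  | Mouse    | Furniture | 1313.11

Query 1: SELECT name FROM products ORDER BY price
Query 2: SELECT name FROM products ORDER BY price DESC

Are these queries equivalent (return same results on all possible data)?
No, not equivalent

Query 1 returns: [('Shelf',), ('Notebook',), ('Tablet',), ('Mouse',), ('Stapler',), ('Pen',), ('Desk',), ('Laptop',)]
Query 2 returns: [('Laptop',), ('Desk',), ('Pen',), ('Stapler',), ('Mouse',), ('Tablet',), ('Notebook',), ('Shelf',)]

Reason: ASC vs DESC gives opposite ordering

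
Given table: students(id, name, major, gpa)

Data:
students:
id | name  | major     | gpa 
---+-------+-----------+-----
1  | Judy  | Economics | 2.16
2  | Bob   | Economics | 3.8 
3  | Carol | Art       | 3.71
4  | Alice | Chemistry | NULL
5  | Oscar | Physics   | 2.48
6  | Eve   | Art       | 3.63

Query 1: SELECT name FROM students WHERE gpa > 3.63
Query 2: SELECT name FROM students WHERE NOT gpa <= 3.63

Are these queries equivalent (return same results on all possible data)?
Yes, equivalent

Both queries return: [('Bob',), ('Carol',)]

Reason: Both filter gpa > 3.63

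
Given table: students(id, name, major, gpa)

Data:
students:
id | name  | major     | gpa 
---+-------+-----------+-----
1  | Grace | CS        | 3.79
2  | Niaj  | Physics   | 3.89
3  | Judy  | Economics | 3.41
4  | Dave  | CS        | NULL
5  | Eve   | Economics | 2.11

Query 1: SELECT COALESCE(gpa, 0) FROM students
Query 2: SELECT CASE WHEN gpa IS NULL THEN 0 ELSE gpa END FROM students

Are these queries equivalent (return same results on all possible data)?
Yes, equivalent

Both queries return: [(0,), (2.11,), (3.41,), (3.79,), (3.89,)]

Reason: COALESCE vs CASE for NULL handling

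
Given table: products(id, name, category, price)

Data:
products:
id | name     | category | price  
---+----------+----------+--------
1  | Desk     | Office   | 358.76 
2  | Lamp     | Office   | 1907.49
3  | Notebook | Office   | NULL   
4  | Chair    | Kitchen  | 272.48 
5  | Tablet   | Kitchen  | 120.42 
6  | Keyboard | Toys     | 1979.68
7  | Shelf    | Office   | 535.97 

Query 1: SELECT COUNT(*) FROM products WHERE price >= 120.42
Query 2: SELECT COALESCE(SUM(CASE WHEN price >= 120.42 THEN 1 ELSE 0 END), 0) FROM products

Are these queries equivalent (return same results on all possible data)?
Yes, equivalent

Both queries return: [(6,)]

Reason: COUNT with WHERE vs conditional SUM (COALESCE handles empty-table NULL)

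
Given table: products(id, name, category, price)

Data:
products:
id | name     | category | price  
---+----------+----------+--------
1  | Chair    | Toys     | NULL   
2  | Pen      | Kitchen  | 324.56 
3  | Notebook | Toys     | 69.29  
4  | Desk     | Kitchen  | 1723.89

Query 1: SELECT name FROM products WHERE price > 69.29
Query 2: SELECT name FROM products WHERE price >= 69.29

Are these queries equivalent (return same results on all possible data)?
No, not equivalent

Query 1 returns: [('Pen',), ('Desk',)]
Query 2 returns: [('Pen',), ('Notebook',), ('Desk',)]

Reason: > vs >= gives different results when price = 69.29 exists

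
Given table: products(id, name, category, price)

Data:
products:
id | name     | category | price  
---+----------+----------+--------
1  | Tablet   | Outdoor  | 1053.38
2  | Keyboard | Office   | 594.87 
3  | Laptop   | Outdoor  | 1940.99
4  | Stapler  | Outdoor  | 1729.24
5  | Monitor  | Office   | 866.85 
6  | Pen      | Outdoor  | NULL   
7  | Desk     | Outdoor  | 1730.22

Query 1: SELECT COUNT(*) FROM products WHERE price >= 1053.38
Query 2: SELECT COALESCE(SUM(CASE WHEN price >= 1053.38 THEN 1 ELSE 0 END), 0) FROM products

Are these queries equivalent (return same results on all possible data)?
Yes, equivalent

Both queries return: [(4,)]

Reason: COUNT with WHERE vs conditional SUM (COALESCE handles empty-table NULL)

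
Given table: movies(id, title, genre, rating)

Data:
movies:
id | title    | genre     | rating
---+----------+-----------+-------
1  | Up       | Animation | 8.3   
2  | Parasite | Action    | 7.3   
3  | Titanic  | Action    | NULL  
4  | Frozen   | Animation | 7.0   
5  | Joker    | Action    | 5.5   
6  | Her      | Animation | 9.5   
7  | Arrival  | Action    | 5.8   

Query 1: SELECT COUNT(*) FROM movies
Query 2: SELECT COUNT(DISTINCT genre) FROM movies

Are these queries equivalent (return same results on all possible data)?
No, not equivalent

Query 1 returns: [(7,)]
Query 2 returns: [(2,)]

Reason: COUNT(*) counts rows, COUNT(DISTINCT genre) counts unique genres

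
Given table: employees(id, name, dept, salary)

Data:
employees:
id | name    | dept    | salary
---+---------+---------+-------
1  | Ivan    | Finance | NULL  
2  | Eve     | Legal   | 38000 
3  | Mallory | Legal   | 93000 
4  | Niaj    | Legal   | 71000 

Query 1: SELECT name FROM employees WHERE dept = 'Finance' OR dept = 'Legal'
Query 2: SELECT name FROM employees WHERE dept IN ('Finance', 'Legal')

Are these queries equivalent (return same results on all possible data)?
Yes, equivalent

Both queries return: [('Eve',), ('Ivan',), ('Mallory',), ('Niaj',)]

Reason: OR vs IN are equivalent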